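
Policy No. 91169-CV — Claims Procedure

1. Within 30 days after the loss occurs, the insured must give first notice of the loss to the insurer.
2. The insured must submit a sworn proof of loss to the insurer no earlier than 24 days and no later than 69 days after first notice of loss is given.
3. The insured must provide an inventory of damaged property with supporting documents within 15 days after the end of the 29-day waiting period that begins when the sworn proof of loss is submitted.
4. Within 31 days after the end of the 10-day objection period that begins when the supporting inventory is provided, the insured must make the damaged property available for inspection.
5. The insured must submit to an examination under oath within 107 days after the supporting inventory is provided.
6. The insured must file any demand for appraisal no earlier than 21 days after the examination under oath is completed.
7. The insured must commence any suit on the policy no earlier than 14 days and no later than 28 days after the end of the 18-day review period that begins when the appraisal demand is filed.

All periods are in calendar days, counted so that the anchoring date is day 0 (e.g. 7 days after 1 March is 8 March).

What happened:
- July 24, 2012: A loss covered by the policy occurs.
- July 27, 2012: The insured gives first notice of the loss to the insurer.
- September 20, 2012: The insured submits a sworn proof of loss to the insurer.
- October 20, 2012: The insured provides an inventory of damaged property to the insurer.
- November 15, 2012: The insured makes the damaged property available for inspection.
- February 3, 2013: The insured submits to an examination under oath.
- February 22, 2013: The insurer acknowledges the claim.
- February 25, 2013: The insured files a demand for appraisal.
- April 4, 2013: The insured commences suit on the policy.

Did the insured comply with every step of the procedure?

Yes

Step 1 — counting 30 days from July 24, 2012 (when the loss occurs) gives a deadline of August 23, 2012; done July 27, 2012 — timely.
Step 2 — 24 and 69 days from July 27, 2012 (when first notice of loss is given) are August 20, 2012 and October 4, 2012 respectively; September 20, 2012 falls inside that range.
Step 3 — counting 15 days from October 19, 2012 (end of the 29-day waiting period, which began when the sworn proof of loss is submitted on September 20, 2012) gives a deadline of November 3, 2012; completed October 20, 2012, before the deadline.
Step 4 — counting 31 days from October 30, 2012 (end of the 10-day objection period, which began when the supporting inventory is provided on October 20, 2012) gives a deadline of November 30, 2012; completed November 15, 2012, before the deadline.
Step 5 — counting 107 days from October 20, 2012 (when the supporting inventory is provided) gives a deadline of February 4, 2013; February 3, 2013 is within that limit.
Step 6 — must wait 21 days from February 3, 2013 (when the examination under oath is completed), so not before February 24, 2013; done February 25, 2013 — permitted.
Step 7 — 14 and 28 days from March 15, 2013 (end of the 18-day review period, which began when the appraisal demand is filed on February 25, 2013) are March 29, 2013 and April 12, 2013 respectively; April 4, 2013 falls inside that range.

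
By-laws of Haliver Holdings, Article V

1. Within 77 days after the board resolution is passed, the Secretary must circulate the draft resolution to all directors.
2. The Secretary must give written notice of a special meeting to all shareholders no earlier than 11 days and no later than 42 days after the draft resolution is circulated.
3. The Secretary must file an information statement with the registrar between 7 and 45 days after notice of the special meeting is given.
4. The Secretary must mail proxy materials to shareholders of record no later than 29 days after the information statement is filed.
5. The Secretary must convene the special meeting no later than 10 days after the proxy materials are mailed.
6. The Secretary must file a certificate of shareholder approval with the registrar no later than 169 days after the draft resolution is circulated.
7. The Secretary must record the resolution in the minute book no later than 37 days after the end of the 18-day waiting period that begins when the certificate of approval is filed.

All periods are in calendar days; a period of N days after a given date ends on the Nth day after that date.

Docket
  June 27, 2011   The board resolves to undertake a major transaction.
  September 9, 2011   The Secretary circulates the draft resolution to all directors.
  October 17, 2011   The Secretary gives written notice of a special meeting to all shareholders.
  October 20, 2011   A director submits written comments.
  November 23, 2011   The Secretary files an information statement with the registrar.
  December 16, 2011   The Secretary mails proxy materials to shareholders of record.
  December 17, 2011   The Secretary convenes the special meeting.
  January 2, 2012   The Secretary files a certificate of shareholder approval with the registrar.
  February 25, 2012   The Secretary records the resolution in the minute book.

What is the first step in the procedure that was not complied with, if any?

None — every step was satisfied

(1) due by June 27, 2011 + 77 days = September 12, 2011; done September 9, 2011 — timely.
(2) the permitted window runs from September 9, 2011 + 11 = September 20, 2011 to September 9, 2011 + 42 = October 21, 2011; done October 17, 2011, which is between those dates.
(3) the permitted window runs from October 17, 2011 + 7 = October 24, 2011 to October 17, 2011 + 45 = December 1, 2011; done November 23, 2011, which is between those dates.
(4) due by November 23, 2011 + 29 days = December 22, 2011; completed December 16, 2011, before the deadline.
(5) due by December 16, 2011 + 10 days = December 26, 2011; done December 17, 2011 — timely.
(6) due by September 9, 2011 + 169 days = February 25, 2012; done January 2, 2012 — timely.
(7) due by January 20, 2012 + 37 days = February 26, 2012; February 25, 2012 is within that limit.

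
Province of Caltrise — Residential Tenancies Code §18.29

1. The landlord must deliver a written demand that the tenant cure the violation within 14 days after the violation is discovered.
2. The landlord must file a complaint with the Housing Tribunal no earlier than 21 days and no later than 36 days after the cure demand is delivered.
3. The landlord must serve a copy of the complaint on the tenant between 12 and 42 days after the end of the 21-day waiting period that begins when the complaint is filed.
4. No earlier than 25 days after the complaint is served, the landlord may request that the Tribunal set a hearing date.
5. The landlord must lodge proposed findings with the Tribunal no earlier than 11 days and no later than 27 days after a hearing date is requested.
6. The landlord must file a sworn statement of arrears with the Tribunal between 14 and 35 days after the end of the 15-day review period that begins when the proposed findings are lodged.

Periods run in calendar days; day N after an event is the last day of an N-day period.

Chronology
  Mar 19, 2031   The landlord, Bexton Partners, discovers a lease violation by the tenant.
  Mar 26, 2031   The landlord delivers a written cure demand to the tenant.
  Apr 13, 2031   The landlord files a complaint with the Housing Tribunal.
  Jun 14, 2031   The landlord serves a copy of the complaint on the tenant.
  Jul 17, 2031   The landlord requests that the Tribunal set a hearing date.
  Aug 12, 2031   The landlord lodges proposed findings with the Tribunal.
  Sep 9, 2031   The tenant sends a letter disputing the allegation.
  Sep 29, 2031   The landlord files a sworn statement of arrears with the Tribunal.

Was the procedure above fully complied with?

No

Step 1 — counting 14 days from Mar 19, 2031 (when the violation is discovered) gives a deadline of Apr 2, 2031; completed Mar 26, 2031, before the deadline.
Step 2 — 21 and 36 days from Mar 26, 2031 (when the cure demand is delivered) are Apr 16, 2031 and May 1, 2031 respectively; Apr 13, 2031 is 3 days too early.
The procedure was therefore not followed at step 2.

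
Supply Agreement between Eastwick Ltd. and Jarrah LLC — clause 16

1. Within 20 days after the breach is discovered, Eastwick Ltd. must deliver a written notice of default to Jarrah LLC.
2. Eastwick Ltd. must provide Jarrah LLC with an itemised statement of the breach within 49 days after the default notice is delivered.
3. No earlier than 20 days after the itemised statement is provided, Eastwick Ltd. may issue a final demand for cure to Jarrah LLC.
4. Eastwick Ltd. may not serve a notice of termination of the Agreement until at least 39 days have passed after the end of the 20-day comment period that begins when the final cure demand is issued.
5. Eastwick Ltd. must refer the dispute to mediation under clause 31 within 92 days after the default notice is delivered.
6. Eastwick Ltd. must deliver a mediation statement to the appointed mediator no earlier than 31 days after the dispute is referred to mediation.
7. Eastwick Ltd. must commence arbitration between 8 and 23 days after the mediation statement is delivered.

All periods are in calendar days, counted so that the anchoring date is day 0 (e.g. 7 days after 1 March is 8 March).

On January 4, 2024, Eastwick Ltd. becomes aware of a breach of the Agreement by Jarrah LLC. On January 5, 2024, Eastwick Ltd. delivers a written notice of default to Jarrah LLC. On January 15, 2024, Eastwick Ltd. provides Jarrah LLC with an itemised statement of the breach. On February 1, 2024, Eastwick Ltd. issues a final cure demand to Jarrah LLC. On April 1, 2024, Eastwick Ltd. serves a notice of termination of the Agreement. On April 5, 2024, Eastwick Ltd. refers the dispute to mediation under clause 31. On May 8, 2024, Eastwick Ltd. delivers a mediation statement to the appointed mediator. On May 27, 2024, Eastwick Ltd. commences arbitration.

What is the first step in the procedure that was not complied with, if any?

Step 1 — counting 20 days from January 4, 2024 (when the breach is discovered) gives a deadline of January 24, 2024; January 5, 2024 is within that limit.
Step 2 — counting 49 days from January 5, 2024 (when the default notice is delivered) gives a deadline of February 23, 2024; completed January 15, 2024, before the deadline.
Step 3 — must wait 20 days from January 15, 2024 (when the itemised statement is provided), so not before February 4, 2024; done February 1, 2024 — 3 days too early.

Step 3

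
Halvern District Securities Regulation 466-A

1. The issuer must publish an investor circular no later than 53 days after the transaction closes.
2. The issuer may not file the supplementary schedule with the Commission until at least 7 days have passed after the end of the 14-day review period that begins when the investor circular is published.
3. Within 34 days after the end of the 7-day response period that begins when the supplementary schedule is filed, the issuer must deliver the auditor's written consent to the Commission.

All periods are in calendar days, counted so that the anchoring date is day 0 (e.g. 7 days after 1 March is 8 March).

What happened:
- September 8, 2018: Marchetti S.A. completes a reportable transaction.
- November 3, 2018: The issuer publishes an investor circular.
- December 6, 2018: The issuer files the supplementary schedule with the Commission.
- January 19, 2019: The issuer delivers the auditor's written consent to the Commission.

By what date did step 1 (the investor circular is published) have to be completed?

Step 1 runs from September 8, 2018, when the transaction closes. 53 days after September 8, 2018 is October 31, 2018.

October 31, 2018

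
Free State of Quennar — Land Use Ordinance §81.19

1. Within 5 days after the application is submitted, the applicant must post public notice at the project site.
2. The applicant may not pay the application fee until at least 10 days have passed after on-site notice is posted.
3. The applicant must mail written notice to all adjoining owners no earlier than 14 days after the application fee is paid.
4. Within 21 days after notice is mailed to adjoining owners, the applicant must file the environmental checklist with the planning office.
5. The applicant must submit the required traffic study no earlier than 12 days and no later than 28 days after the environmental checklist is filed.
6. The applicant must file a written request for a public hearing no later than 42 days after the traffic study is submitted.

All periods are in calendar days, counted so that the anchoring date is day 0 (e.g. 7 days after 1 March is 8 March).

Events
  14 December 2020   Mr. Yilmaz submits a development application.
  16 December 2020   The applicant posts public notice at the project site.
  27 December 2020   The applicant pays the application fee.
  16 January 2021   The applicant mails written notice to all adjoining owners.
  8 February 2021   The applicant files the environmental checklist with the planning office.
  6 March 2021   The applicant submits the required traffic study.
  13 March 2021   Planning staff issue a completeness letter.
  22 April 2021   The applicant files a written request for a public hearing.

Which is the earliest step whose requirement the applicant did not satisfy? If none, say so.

(1) due by 14 December 2020 + 5 days = 19 December 2020; 16 December 2020 is within that limit.
(2) permitted from 16 December 2020 + 10 days = 26 December 2020 onward; done 27 December 2020 — permitted.
(3) permitted from 27 December 2020 + 14 days = 10 January 2021 onward; done 16 January 2021 — permitted.
(4) due by 16 January 2021 + 21 days = 6 February 2021; done 8 February 2021 — 2 days late.
The procedure was therefore not followed at step 4.

Step 4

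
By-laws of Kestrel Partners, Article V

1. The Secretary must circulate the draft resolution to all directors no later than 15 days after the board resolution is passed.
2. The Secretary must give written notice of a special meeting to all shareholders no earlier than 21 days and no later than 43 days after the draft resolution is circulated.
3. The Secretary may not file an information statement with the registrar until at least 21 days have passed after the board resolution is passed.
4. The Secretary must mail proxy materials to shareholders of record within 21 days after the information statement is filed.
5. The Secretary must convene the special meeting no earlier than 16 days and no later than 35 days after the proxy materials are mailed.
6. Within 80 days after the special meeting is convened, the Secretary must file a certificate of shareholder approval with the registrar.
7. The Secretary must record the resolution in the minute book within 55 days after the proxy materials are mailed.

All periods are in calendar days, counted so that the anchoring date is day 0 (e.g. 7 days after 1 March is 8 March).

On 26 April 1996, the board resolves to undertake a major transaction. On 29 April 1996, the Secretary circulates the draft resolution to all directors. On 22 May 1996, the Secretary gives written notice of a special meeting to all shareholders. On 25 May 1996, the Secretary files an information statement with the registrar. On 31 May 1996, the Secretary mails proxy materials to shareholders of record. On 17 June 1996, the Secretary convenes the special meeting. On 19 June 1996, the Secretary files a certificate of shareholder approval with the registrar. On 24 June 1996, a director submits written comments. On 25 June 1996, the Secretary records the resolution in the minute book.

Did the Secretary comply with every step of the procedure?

(1) due by 26 April 1996 + 15 days = 11 May 1996; completed 29 April 1996, before the deadline.
(2) the permitted window runs from 29 April 1996 + 21 = 20 May 1996 to 29 April 1996 + 43 = 11 June 1996; done 22 May 1996 — within the window.
(3) permitted from 26 April 1996 + 21 days = 17 May 1996 onward; done 25 May 1996, after the minimum wait.
(4) due by 25 May 1996 + 21 days = 15 June 1996; 31 May 1996 is within that limit.
(5) the permitted window runs from 31 May 1996 + 16 = 16 June 1996 to 31 May 1996 + 35 = 5 July 1996; done 17 June 1996, which is between those dates.
(6) due by 17 June 1996 + 80 days = 5 September 1996; completed 19 June 1996, before the deadline.
(7) due by 31 May 1996 + 55 days = 25 July 1996; completed 25 June 1996, before the deadline.

Yes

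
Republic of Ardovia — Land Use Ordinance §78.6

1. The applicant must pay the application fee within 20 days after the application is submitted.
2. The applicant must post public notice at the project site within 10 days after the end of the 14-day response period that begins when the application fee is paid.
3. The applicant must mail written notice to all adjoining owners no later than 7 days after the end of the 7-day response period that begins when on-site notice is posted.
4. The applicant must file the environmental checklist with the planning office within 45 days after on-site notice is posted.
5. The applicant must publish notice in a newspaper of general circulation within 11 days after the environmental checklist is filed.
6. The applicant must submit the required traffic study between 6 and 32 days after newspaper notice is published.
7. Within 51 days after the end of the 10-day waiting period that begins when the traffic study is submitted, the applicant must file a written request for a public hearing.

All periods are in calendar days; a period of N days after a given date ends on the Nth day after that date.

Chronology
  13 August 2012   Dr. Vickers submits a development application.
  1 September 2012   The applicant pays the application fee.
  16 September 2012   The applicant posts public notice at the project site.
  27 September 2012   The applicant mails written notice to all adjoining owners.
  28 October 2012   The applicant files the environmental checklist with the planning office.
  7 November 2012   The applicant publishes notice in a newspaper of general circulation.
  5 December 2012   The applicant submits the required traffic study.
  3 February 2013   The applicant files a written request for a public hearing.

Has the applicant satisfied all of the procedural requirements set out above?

Yes

Step 1: 20 days after 13 August 2012 (when the application is submitted) is 2 September 2012; done 1 September 2012 — timely.
Step 2: 10 days after 15 September 2012 (end of the 14-day response period, which began when the application fee is paid on 1 September 2012) is 25 September 2012; 16 September 2012 is within that limit.
Step 3: 7 days after 23 September 2012 (end of the 7-day response period, which began when on-site notice is posted on 16 September 2012) is 30 September 2012; completed 27 September 2012, before the deadline.
Step 4: 45 days after 16 September 2012 (when on-site notice is posted) is 31 October 2012; 28 October 2012 is within that limit.
Step 5: 11 days after 28 October 2012 (when the environmental checklist is filed) is 8 November 2012; done 7 November 2012 — timely.
Step 6: the window is 6–32 days after 7 November 2012 (when newspaper notice is published), so 13 November 2012 through 9 December 2012; 5 December 2012 falls inside that range.
Step 7: 51 days after 15 December 2012 (end of the 10-day waiting period, which began when the traffic study is submitted on 5 December 2012) is 4 February 2013; 3 February 2013 is within that limit.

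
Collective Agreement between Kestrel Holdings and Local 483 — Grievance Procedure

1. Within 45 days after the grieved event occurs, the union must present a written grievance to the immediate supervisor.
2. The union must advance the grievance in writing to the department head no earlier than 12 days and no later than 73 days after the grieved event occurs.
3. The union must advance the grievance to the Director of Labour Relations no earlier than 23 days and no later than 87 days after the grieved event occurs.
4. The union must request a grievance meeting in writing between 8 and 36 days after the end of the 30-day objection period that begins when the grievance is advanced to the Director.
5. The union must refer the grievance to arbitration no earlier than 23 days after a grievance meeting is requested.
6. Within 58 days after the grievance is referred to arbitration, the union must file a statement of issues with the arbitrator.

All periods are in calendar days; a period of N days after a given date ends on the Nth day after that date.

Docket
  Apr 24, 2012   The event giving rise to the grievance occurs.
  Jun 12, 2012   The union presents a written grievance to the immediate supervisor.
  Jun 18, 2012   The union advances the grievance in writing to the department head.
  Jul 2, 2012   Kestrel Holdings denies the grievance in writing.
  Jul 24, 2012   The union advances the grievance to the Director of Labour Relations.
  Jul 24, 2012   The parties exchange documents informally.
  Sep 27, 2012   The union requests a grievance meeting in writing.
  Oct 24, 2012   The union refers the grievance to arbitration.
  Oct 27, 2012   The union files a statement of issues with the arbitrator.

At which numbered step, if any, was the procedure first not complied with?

Step 1: 45 days after Apr 24, 2012 (when the grieved event occurs) is Jun 8, 2012; not done until Jun 12, 2012, 4 days after the deadline.

Step 1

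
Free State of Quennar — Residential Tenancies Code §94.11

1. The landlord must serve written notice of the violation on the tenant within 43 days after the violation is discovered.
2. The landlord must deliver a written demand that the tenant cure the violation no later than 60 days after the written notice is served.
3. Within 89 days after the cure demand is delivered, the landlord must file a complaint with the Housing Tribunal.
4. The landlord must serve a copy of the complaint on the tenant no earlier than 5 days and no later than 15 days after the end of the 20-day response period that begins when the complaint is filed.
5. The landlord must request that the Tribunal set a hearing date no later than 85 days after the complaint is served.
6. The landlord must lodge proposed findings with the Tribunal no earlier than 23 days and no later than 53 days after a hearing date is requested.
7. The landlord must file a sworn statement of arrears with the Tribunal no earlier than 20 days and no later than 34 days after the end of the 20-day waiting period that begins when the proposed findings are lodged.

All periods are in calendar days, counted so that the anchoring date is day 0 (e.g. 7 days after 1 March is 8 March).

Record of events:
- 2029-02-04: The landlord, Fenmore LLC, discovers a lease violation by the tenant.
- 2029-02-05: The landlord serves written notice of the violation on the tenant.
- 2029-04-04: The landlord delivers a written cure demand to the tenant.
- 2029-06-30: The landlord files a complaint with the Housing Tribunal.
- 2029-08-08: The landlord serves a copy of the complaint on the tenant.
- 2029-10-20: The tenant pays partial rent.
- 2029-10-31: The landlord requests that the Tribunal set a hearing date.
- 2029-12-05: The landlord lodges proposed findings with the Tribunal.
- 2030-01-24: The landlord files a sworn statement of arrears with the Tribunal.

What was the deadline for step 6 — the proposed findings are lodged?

Step 6 runs from 2029-10-31, when a hearing date is requested. The window is 23–53 days after 2029-10-31; it closes on 2029-12-23.

2029-12-23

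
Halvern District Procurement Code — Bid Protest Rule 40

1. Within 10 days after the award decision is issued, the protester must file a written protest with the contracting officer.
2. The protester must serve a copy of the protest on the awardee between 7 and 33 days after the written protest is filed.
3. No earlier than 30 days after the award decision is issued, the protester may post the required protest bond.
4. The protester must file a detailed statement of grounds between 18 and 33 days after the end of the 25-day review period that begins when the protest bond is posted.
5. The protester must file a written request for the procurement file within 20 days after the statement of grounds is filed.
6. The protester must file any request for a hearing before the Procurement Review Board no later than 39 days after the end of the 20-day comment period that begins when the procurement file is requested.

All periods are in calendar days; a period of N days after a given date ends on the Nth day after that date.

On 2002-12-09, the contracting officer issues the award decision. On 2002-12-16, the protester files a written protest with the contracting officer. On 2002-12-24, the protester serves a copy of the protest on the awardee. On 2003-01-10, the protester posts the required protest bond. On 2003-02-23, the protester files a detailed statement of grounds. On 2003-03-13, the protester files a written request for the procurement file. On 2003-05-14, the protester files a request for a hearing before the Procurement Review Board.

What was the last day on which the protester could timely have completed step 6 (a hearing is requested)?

2003-05-11

The procurement file is requested on 2003-03-13; the 20-day comment period therefore ends 2003-04-02, and step 6 runs from that date. 39 days after 2003-04-02 is 2003-05-11.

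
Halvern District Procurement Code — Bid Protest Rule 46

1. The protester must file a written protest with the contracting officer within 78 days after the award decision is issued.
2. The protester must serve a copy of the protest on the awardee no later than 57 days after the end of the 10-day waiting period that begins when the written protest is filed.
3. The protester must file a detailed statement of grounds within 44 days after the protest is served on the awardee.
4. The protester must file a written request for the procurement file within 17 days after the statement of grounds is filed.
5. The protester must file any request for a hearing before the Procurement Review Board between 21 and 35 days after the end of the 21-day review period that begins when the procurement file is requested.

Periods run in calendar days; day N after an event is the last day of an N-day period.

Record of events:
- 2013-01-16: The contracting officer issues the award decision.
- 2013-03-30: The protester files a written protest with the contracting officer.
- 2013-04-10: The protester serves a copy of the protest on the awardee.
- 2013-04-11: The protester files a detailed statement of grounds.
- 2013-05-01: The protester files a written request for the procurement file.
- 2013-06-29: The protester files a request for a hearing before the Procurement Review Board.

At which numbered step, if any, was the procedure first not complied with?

Step 1: 78 days after 2013-01-16 (when the award decision is issued) is 2013-04-04; 2013-03-30 is within that limit.
Step 2: 57 days after 2013-04-09 (end of the 10-day waiting period, which began when the written protest is filed on 2013-03-30) is 2013-06-05; done 2013-04-10 — timely.
Step 3: 44 days after 2013-04-10 (when the protest is served on the awardee) is 2013-05-24; completed 2013-04-11, before the deadline.
Step 4: 17 days after 2013-04-11 (when the statement of grounds is filed) is 2013-04-28; not done until 2013-05-01, 3 days after the deadline.

Step 4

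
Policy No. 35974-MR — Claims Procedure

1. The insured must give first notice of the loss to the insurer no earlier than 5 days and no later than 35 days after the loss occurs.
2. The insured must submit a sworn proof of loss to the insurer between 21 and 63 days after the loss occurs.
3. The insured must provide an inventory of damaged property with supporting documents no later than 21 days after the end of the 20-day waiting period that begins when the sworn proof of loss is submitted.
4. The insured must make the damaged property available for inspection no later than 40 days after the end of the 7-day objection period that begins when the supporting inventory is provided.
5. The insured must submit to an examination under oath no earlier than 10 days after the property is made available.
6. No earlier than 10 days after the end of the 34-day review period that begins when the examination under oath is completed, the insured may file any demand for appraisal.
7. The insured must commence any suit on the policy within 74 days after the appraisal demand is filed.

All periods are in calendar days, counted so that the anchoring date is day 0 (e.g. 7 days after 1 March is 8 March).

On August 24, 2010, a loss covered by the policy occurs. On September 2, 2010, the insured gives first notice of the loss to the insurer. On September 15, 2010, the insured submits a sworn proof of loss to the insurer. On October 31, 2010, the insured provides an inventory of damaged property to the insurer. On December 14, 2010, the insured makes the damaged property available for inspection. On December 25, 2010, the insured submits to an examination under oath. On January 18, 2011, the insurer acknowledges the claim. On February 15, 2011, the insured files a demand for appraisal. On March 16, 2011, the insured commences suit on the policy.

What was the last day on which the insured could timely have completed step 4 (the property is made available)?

The supporting inventory is provided on October 31, 2010; the 7-day objection period therefore ends November 7, 2010, and step 4 runs from that date. 40 days after November 7, 2010 is December 17, 2010.

December 17, 2010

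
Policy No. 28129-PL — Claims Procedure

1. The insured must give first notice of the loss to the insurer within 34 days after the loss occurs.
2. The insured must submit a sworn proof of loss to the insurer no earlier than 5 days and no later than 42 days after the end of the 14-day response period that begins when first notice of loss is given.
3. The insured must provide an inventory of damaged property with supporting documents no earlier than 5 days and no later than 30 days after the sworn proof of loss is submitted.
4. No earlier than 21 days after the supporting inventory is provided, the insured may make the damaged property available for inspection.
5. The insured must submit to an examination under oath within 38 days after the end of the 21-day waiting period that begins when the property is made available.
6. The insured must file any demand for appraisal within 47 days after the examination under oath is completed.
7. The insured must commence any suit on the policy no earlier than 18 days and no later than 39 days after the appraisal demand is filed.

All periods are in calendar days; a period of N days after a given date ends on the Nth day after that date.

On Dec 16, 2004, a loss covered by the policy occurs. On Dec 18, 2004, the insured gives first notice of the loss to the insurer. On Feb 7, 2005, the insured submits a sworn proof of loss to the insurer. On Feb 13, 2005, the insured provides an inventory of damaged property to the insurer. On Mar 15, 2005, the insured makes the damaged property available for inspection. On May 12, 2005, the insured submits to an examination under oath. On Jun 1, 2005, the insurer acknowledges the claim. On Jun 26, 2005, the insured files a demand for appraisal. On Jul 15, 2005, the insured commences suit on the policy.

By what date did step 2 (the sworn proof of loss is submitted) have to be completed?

Feb 12, 2005

First notice of loss is given on Dec 18, 2004; the 14-day response period therefore ends Jan 1, 2005, and step 2 runs from that date. The window is 5–42 days after Jan 1, 2005; it closes on Feb 12, 2005.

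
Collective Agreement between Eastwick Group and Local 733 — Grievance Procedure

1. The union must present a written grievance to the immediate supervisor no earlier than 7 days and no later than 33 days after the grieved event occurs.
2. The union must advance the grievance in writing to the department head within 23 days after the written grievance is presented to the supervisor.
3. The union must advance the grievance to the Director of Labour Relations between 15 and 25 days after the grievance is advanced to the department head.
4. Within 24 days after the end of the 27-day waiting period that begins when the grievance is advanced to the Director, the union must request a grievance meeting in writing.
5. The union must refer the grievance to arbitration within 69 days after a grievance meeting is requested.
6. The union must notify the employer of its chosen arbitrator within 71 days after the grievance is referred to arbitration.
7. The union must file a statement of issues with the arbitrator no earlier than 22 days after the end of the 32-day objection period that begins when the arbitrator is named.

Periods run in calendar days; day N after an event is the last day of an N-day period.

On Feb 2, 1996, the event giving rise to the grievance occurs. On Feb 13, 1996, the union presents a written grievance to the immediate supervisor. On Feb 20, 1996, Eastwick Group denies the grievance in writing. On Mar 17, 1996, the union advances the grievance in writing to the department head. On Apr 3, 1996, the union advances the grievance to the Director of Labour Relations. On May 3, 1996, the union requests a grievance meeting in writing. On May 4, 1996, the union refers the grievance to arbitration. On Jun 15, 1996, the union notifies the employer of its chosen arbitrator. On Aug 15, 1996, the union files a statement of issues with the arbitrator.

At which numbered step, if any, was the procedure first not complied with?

Step 2

Step 1 — 7 and 33 days from Feb 2, 1996 (when the grieved event occurs) are Feb 9, 1996 and Mar 6, 1996 respectively; done Feb 13, 1996 — within the window.
Step 2 — counting 23 days from Feb 13, 1996 (when the written grievance is presented to the supervisor) gives a deadline of Mar 7, 1996; Mar 17, 1996 misses that deadline by 10 days.
The procedure was therefore not followed at step 2.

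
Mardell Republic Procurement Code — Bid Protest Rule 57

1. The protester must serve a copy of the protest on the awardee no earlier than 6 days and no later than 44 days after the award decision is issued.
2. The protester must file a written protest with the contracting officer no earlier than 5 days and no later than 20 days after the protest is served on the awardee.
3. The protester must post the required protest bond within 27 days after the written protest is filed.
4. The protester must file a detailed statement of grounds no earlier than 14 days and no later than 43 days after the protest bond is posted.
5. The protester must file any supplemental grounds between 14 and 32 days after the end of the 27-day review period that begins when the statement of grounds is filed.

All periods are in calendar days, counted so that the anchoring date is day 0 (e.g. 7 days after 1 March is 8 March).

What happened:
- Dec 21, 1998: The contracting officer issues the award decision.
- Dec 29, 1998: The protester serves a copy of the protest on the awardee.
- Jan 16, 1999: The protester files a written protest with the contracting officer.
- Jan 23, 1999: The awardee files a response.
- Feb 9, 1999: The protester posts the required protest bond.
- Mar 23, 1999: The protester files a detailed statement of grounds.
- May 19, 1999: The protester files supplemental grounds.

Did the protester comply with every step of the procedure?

Step 1 — 6 and 44 days from Dec 21, 1998 (when the award decision is issued) are Dec 27, 1998 and Feb 3, 1999 respectively; done Dec 29, 1998 — within the window.
Step 2 — 5 and 20 days from Dec 29, 1998 (when the protest is served on the awardee) are Jan 3, 1999 and Jan 18, 1999 respectively; Jan 16, 1999 falls inside that range.
Step 3 — counting 27 days from Jan 16, 1999 (when the written protest is filed) gives a deadline of Feb 12, 1999; Feb 9, 1999 is within that limit.
Step 4 — 14 and 43 days from Feb 9, 1999 (when the protest bond is posted) are Feb 23, 1999 and Mar 24, 1999 respectively; done Mar 23, 1999 — within the window.
Step 5 — 14 and 32 days from Apr 19, 1999 (end of the 27-day review period, which began when the statement of grounds is filed on Mar 23, 1999) are May 3, 1999 and May 21, 1999 respectively; done May 19, 1999 — within the window.

Yes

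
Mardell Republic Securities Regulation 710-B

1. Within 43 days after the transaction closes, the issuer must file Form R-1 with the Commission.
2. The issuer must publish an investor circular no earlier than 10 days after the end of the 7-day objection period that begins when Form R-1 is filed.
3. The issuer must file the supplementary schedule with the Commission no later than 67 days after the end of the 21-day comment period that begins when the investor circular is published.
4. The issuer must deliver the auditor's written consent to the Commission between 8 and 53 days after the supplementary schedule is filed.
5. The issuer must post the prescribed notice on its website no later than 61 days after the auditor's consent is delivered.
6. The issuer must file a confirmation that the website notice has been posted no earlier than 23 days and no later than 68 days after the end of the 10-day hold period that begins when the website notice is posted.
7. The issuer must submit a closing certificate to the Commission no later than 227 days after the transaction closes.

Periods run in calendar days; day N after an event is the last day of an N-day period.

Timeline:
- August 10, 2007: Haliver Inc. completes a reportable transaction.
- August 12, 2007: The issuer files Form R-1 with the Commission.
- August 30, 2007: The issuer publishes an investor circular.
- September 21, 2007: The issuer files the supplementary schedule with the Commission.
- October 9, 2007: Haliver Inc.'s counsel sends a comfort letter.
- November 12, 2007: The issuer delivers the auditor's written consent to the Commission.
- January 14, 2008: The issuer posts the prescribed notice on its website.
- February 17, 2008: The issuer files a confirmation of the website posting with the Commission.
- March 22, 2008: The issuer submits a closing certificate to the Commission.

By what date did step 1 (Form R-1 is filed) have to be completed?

Step 1 runs from August 10, 2007, when the transaction closes. 43 days after August 10, 2007 is September 22, 2007.

September 22, 2007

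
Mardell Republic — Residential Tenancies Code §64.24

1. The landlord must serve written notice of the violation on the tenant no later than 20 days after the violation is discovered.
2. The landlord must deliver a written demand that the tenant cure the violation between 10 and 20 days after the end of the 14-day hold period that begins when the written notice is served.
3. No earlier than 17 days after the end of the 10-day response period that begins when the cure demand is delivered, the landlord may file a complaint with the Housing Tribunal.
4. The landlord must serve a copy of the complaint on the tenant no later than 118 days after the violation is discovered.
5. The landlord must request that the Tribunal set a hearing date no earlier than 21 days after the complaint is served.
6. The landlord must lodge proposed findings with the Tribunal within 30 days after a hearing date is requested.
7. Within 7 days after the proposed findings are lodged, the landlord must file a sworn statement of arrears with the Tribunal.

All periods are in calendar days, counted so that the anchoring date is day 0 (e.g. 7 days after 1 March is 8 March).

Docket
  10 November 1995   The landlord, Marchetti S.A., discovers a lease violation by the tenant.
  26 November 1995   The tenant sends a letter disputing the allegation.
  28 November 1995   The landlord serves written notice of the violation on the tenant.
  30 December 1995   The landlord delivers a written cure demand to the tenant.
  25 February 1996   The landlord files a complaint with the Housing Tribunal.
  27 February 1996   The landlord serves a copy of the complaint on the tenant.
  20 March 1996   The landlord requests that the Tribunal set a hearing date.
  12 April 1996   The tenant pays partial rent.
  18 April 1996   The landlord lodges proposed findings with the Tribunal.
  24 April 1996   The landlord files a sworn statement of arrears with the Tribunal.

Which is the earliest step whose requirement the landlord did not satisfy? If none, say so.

Step 1 — counting 20 days from 10 November 1995 (when the violation is discovered) gives a deadline of 30 November 1995; 28 November 1995 is within that limit.
Step 2 — 10 and 20 days from 12 December 1995 (end of the 14-day hold period, which began when the written notice is served on 28 November 1995) are 22 December 1995 and 1 January 1996 respectively; done 30 December 1995 — within the window.
Step 3 — must wait 17 days from 9 January 1996 (end of the 10-day response period, which began when the cure demand is delivered on 30 December 1995), so not before 26 January 1996; 25 February 1996 is on or after that date.
Step 4 — counting 118 days from 10 November 1995 (when the violation is discovered) gives a deadline of 7 March 1996; 27 February 1996 is within that limit.
Step 5 — must wait 21 days from 27 February 1996 (when the complaint is served), so not before 19 March 1996; 20 March 1996 is on or after that date.
Step 6 — counting 30 days from 20 March 1996 (when a hearing date is requested) gives a deadline of 19 April 1996; completed 18 April 1996, before the deadline.
Step 7 — counting 7 days from 18 April 1996 (when the proposed findings are lodged) gives a deadline of 25 April 1996; completed 24 April 1996, before the deadline.

None — every step was satisfied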